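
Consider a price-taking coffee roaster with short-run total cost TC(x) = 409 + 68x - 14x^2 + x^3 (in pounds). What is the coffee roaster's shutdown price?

Short-run supply begins at min AVC. From VC = 68x - 14x^2 + x^3, AVC = 68 - 14x + x^2.
dAVC/dx = -14 + 2x = 0 gives x = 7. min AVC = 68 - 14·7 + 7^2 = 19.
The firm shuts down for any P below £19.

£19 per unit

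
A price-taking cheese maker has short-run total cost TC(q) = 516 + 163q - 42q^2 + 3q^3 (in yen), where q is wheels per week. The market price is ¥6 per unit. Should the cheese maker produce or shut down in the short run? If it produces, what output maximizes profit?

Variable cost is VC = 163q - 42q^2 + 3q^3, so AVC = VC/q = 163 - 42q + 3q^2 and MC = dTC/dq = 163 - 84q + 9q^2.
The AVC parabola has its vertex at q = 42/6 = 7, where AVC = 163 - 42·7 + 3·7^2 = ¥16.
Since P = ¥6 < min AVC = ¥16, price fails to cover variable cost at any output.
Shutting down limits the loss to fixed cost, ¥516.

Shut down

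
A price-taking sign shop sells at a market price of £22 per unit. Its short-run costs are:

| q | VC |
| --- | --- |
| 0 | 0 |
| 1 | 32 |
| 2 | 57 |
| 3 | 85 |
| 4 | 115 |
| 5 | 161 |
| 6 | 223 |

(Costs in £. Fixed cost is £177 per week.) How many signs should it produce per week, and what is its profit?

q = 0 (shut down); profit = -£177

Profit at each row (π = 22q − TC): q=0: -177; q=1: -187; q=2: -190; q=3: -196; q=4: -204; q=5: -228; q=6: -268.
Profit is highest at q = 0. Equivalently, the lowest AVC in the table is 85/3 ≈ £28.33 at q = 3, and P = £22 falls below it — price never covers variable cost, so the firm shuts down and loses only its fixed cost.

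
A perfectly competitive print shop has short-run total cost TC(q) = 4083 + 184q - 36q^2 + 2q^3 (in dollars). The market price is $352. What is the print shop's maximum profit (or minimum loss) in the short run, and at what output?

Profit = -$163 at q = 14

AVC = 184 - 36q + 2q^2 has its minimum $22 at q = 9; price $352 clears that bar, so the firm operates.
With MC = 184 - 72q + 6q^2, P = MC on the upward-sloping part at q* = 14.
TR = 352·14 = 4928. TC = 4083 + 1008 = 5091. Profit = 4928 − 5091 = -$163.
Shutting down would mean losing the fixed cost of $4083, so operating at a loss of $163 is better by $3920.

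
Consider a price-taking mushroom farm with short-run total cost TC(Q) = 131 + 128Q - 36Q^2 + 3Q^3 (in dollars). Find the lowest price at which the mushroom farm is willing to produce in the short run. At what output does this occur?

The firm shuts down when price falls below the minimum of average variable cost. AVC = VC/Q = 128 - 36Q + 3Q^2.
At the minimum of AVC, MC = AVC. MC = 128 - 72Q + 9Q^2; setting MC = AVC gives 6Q^2 - 36Q = 0, so Q = 6. min AVC = 20.
The firm shuts down for any P below $20.

$20 per unit, at Q = 6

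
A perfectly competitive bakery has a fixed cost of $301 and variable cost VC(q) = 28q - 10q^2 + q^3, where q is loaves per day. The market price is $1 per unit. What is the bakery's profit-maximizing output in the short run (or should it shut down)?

Strip out fixed cost: VC = 28q - 10q^2 + q^3. Then AVC = 28 - 10q + q^2 and MC = 28 - 20q + 3q^2.
The AVC parabola has its vertex at q = 10/2 = 5, where AVC = 28 - 10·5 + 5^2 = $3.
Since P = $1 < min AVC = $3, price fails to cover variable cost at any output.
Best response: produce nothing and absorb the $301 fixed cost.

Shut down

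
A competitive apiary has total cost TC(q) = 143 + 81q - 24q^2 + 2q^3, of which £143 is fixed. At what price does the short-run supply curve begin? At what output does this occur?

The shutdown price is the minimum of AVC. VC = 81q - 24q^2 + 2q^3, so AVC = 81 - 24q + 2q^2.
dAVC/dq = -24 + 4q = 0 gives q = 6. min AVC = 81 - 24·6 + 2·6^2 = 9.
The firm shuts down for any P below £9.

£9 per unit, at q = 6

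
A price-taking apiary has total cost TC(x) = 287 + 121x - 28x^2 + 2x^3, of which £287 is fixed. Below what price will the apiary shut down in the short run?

The shutdown price is the minimum of AVC. VC = 121x - 28x^2 + 2x^3, so AVC = 121 - 28x + 2x^2.
dAVC/dx = -28 + 4x = 0 gives x = 7. min AVC = 121 - 28·7 + 2·7^2 = 23.
So the shutdown price is £23.

£23 per unit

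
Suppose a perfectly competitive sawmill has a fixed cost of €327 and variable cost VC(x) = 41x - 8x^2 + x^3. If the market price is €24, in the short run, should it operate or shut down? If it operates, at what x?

Strip out fixed cost: VC = 41x - 8x^2 + x^3. Then AVC = 41 - 8x + x^2 and MC = 41 - 16x + 3x^2.
The AVC parabola has its vertex at x = 8/2 = 4, where AVC = 41 - 8·4 + 4^2 = €25.
Since P = €24 < min AVC = €25, price fails to cover variable cost at any output.
The firm minimizes its loss by shutting down and losing only its fixed cost of €327.

Shut down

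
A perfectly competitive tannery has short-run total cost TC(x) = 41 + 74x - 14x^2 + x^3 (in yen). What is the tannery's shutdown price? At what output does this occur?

The firm shuts down when price falls below the minimum of average variable cost. AVC = VC/x = 74 - 14x + x^2.
dAVC/dx = -14 + 2x = 0 gives x = 7. min AVC = 74 - 14·7 + 7^2 = 25.
The firm shuts down for any P below ¥25.

¥25 per unit, at x = 7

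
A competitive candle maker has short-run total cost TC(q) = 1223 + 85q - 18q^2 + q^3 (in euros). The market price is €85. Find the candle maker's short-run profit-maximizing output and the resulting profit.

AVC = 85 - 18q + q^2 has its minimum €4 at q = 9; price €85 clears that bar, so the firm operates.
With MC = 85 - 36q + 3q^2, P = MC on the upward-sloping part at q* = 12.
TR = 85·12 = 1020. TC = 1223 + 156 = 1379. Profit = 1020 − 1379 = -€359.
That loss of €359 beats the €1223 the firm would lose by shutting down; producing recovers €864 of fixed cost.

Profit = -€359 at q = 12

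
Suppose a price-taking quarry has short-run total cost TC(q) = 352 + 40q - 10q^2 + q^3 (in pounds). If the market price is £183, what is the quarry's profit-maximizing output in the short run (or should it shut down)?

Strip out fixed cost: VC = 40q - 10q^2 + q^3. Then AVC = 40 - 10q + q^2 and MC = 40 - 20q + 3q^2.
The AVC parabola has its vertex at q = 10/2 = 5, where AVC = 40 - 10·5 + 5^2 = £15.
P = £183 exceeds min AVC = £15, so the firm stays open.
Set P = MC: 183 = 40 - 20q + 3q^2 → -143 - 20q + 3q^2 = 0. The roots are q = -13/3 and q = 11; the profit-maximizing output is on the rising part of MC, so q* = 11.
Check: AVC at q = 11 is £51 ≤ P, so revenue covers variable cost.
Profit = P·q − TC = 183·11 − 913 = £1100.

Produce at q = 11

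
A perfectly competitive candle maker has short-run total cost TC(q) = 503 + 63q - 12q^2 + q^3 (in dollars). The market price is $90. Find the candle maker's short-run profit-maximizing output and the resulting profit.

AVC = 63 - 12q + q^2; min AVC = $27 at q = 6. Since P = $90 ≥ min AVC, the firm produces.
MC = 63 - 24q + 3q^2. Setting P = MC and taking the root on the rising branch gives q* = 9.
TR = 90·9 = 810. TC = 503 + 324 = 827. Profit = 810 − 827 = -$17.
Shutting down would mean losing the fixed cost of $503, so operating at a loss of $17 is better by $486.

Profit = -$17 at q = 9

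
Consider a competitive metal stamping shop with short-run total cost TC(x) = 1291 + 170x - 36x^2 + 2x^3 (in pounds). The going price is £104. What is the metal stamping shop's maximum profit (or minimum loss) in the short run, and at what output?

Profit = -£323 at x = 11

AVC = 170 - 36x + 2x^2; min AVC = £8 at x = 9. Since P = £104 ≥ min AVC, the firm produces.
With MC = 170 - 72x + 6x^2, P = MC on the upward-sloping part at x* = 11.
TR = 104·11 = 1144. TC = 1291 + 176 = 1467. Profit = 1144 − 1467 = -£323.
Shutting down would mean losing the fixed cost of £1291, so operating at a loss of £323 is better by £968.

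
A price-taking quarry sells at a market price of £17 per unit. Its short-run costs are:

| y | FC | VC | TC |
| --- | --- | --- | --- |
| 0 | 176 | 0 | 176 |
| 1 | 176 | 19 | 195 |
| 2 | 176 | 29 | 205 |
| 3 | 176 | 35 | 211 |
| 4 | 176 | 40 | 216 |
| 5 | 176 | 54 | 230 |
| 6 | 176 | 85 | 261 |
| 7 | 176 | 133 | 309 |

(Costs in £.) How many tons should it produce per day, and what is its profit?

Compute π = P·y − TC at each output: y=0: -176; y=1: -178; y=2: -171; y=3: -160; y=4: -148; y=5: -145; y=6: -159; y=7: -190.
Profit is maximized at y = 5. AVC there is 54/5 = £10.80 ≤ P, so producing beats shutting down (which would give -£176).

y = 5; profit = -£145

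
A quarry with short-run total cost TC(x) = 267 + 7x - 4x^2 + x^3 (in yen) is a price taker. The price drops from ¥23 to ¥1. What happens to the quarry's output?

AVC = 7 - 4x + x^2, minimized at x = 2 where min AVC = ¥3. MC = 7 - 8x + 3x^2.
With P = ¥23 above the shutdown price, P = MC gives x = 4.
At P = ¥1 < min AVC = ¥3, price no longer covers variable cost at any output, so the firm shuts down: x = 0.

Output falls from 4 to 0 (the firm shuts down)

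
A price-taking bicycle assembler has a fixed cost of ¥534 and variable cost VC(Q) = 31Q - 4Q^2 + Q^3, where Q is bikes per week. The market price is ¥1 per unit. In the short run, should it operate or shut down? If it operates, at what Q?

Shut down

From TC, MC = TC'(Q) = 31 - 8Q + 3Q^2 and AVC = VC/Q = 31 - 4Q + Q^2.
The AVC parabola has its vertex at Q = 4/2 = 2, where AVC = 31 - 4·2 + 2^2 = ¥27.
Since P = ¥1 < min AVC = ¥27, price fails to cover variable cost at any output.
Shutting down limits the loss to fixed cost, ¥534.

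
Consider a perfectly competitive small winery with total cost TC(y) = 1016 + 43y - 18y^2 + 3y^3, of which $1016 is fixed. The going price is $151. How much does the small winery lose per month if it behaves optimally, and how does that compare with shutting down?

AVC = 43 - 18y + 3y^2; min AVC = $16 at y = 3. Since P = $151 ≥ min AVC, the firm produces.
With MC = 43 - 36y + 9y^2, P = MC on the upward-sloping part at y* = 6.
TR = 151·6 = 906. TC = 1016 + 258 = 1274. Profit = 906 − 1274 = -$368.
By producing, the firm covers all variable cost plus $648 of fixed cost; shutting down would lose the full $1016.

Profit = -$368 at y = 6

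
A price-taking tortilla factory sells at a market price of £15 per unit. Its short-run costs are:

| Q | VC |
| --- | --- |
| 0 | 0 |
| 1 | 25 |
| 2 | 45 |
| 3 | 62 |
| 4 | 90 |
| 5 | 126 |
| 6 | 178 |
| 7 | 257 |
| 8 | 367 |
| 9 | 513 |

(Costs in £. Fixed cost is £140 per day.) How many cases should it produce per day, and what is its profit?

Profit at each row (π = 15Q − TC): Q=0: -140; Q=1: -150; Q=2: -155; Q=3: -157; Q=4: -170; Q=5: -191; Q=6: -228; Q=7: -292; Q=8: -387; Q=9: -518.
Profit is highest at Q = 0. Equivalently, the lowest AVC in the table is 62/3 ≈ £20.67 at Q = 3, and P = £15 falls below it — price never covers variable cost, so the firm shuts down and loses only its fixed cost.

Q = 0 (shut down); profit = -£140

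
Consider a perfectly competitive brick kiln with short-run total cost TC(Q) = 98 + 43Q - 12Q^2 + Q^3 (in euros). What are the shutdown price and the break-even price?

Shutdown price = €7; break-even price = €22

AVC = 43 - 12Q + Q^2; minimized at Q = 6, giving min AVC = €7. That is the shutdown price.
ATC = 98/Q + 43 - 12Q + Q^2. Setting dATC/dQ = −98/Q^2 − 12 + 2Q = 0 gives Q = 7 (since 2·7^3 − 12·7^2 = 98).
min ATC = 98/7 + 43 − 12·7 + 7^2 = €22. That is the break-even price.
Between these two prices the firm operates at a loss; above €22 it earns a profit.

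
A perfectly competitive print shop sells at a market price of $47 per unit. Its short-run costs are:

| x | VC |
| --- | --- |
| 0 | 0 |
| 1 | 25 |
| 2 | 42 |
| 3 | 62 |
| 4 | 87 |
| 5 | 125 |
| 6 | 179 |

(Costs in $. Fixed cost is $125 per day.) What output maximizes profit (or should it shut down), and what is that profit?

Profit at each row (π = 47x − TC): x=0: -125; x=1: -103; x=2: -73; x=3: -46; x=4: -24; x=5: -15; x=6: -22.
Profit is maximized at x = 5. AVC there is 125/5 = $25 ≤ P, so producing beats shutting down (which would give -$125).

x = 5; profit = -$15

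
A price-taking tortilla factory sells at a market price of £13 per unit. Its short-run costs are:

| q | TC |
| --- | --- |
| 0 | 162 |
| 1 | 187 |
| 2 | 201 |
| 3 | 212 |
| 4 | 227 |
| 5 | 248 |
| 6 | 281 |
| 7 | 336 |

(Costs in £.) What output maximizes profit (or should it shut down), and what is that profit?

Tabulate TR − TC: q=0: -162; q=1: -174; q=2: -175; q=3: -173; q=4: -175; q=5: -183; q=6: -203; q=7: -245.
Profit is highest at q = 0. Equivalently, the lowest AVC in the table is 65/4 ≈ £16.25 at q = 4, and P = £13 falls below it — price never covers variable cost, so the firm shuts down and loses only its fixed cost.

q = 0 (shut down); profit = -£162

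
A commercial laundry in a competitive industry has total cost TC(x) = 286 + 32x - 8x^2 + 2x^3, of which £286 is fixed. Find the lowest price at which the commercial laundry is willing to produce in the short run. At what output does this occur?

£24 per unit, at x = 2

The shutdown price is the minimum of AVC. VC = 32x - 8x^2 + 2x^3, so AVC = 32 - 8x + 2x^2.
At the minimum of AVC, MC = AVC. MC = 32 - 16x + 6x^2; setting MC = AVC gives 4x^2 - 8x = 0, so x = 2. min AVC = 24.
For P < £24 the firm produces nothing.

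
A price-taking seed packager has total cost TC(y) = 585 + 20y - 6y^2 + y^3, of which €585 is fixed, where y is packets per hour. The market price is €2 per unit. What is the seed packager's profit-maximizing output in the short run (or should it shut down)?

Shut down

Strip out fixed cost: VC = 20y - 6y^2 + y^3. Then AVC = 20 - 6y + y^2 and MC = 20 - 12y + 3y^2.
AVC is minimized where dAVC/dy = -6 + 2y = 0, at y = 3; min AVC = 20 - 6·3 + 3^2 = €11.
Since P = €2 < min AVC = €11, price fails to cover variable cost at any output.
Shutting down limits the loss to fixed cost, €585.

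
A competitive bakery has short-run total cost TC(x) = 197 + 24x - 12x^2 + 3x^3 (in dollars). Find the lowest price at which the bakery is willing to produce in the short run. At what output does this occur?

The shutdown price is the minimum of AVC. VC = 24x - 12x^2 + 3x^3, so AVC = 24 - 12x + 3x^2.
At the minimum of AVC, MC = AVC. MC = 24 - 24x + 9x^2; setting MC = AVC gives 6x^2 - 12x = 0, so x = 2. min AVC = 12.
For P < $12 the firm produces nothing.

$12 per unit, at x = 2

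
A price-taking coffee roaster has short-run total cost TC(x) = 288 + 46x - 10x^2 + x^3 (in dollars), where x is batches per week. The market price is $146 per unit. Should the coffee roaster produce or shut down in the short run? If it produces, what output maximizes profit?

Produce at x = 10

Strip out fixed cost: VC = 46x - 10x^2 + x^3. Then AVC = 46 - 10x + x^2 and MC = 46 - 20x + 3x^2.
AVC is minimized where dAVC/dx = -10 + 2x = 0, at x = 5; min AVC = 46 - 10·5 + 5^2 = $21.
Because $146 ≥ $21, revenue can cover variable cost; the firm operates.
Set P = MC: 146 = 46 - 20x + 3x^2 → -100 - 20x + 3x^2 = 0. The roots are x = -10/3 and x = 10; the profit-maximizing output is on the rising part of MC, so x* = 10.
Check: AVC at x = 10 is $46 ≤ P, so revenue covers variable cost.
Profit = P·x − TC = 146·10 − 748 = $712.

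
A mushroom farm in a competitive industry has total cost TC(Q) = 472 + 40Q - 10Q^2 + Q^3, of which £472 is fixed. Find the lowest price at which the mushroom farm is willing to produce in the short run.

£15 per unit

The firm shuts down when price falls below the minimum of average variable cost. AVC = VC/Q = 40 - 10Q + Q^2.
dAVC/dQ = -10 + 2Q = 0 gives Q = 5. min AVC = 40 - 10·5 + 5^2 = 15.
For P < £15 the firm produces nothing.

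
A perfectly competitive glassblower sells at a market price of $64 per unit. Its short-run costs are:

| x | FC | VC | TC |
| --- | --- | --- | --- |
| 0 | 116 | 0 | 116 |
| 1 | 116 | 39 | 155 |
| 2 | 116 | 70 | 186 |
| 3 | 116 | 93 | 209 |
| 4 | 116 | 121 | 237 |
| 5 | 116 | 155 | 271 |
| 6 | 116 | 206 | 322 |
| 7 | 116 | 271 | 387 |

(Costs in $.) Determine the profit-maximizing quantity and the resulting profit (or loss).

Compute π = P·x − TC at each output: x=0: -116; x=1: -91; x=2: -58; x=3: -17; x=4: 19; x=5: 49; x=6: 62; x=7: 61.
Profit is maximized at x = 6. AVC there is 206/6 = $34.33 ≤ P, so producing beats shutting down (which would give -$116).

x = 6; profit = $62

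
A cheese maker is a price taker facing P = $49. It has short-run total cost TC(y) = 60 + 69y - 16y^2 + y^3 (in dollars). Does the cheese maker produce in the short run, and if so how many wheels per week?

Produce at y = 10

Variable cost is VC = 69y - 16y^2 + y^3, so AVC = VC/y = 69 - 16y + y^2 and MC = dTC/dy = 69 - 32y + 3y^2.
AVC is minimized where dAVC/dy = -16 + 2y = 0, at y = 8; min AVC = 69 - 16·8 + 8^2 = $5.
P = $49 exceeds min AVC = $5, so the firm stays open.
Set P = MC: 49 = 69 - 32y + 3y^2 → 20 - 32y + 3y^2 = 0. The roots are y = 2/3 and y = 10; the profit-maximizing output is on the rising part of MC, so y* = 10.
Check: AVC at y = 10 is $9 ≤ P, so revenue covers variable cost.
Profit = P·y − TC = 49·10 − 150 = $340.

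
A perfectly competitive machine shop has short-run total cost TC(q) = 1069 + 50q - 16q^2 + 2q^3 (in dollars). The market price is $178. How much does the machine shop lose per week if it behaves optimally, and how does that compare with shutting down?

AVC = 50 - 16q + 2q^2; min AVC = $18 at q = 4. Since P = $178 ≥ min AVC, the firm produces.
With MC = 50 - 32q + 6q^2, P = MC on the upward-sloping part at q* = 8.
TR = 178·8 = 1424. TC = 1069 + 400 = 1469. Profit = 1424 − 1469 = -$45.
That loss of $45 beats the $1069 the firm would lose by shutting down; producing recovers $1024 of fixed cost.

Profit = -$45 at q = 8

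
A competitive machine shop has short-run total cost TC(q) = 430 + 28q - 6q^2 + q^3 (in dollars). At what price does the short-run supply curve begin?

$19 per unit

Short-run supply begins at min AVC. From VC = 28q - 6q^2 + q^3, AVC = 28 - 6q + q^2.
dAVC/dq = -6 + 2q = 0 gives q = 3. min AVC = 28 - 6·3 + 3^2 = 19.
The firm shuts down for any P below $19.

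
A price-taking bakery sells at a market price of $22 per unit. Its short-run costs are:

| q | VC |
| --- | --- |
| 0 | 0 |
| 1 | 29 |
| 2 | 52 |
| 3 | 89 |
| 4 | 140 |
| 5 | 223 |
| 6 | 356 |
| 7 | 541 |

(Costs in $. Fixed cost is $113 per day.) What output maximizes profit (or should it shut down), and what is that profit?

Tabulate TR − TC: q=0: -113; q=1: -120; q=2: -121; q=3: -136; q=4: -165; q=5: -226; q=6: -337; q=7: -500.
Profit is highest at q = 0. Equivalently, the lowest AVC in the table is 52/2 ≈ $26 at q = 2, and P = $22 falls below it — price never covers variable cost, so the firm shuts down and loses only its fixed cost.

q = 0 (shut down); profit = -$113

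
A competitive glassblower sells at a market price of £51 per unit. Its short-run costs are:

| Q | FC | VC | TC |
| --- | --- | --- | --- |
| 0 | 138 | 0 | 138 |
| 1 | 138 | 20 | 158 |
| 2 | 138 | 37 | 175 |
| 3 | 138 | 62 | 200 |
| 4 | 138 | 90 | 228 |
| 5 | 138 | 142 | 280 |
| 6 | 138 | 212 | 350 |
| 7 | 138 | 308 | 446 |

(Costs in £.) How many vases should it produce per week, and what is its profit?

Profit at each row (π = 51Q − TC): Q=0: -138; Q=1: -107; Q=2: -73; Q=3: -47; Q=4: -24; Q=5: -25; Q=6: -44; Q=7: -89.
Profit is maximized at Q = 4. AVC there is 90/4 = £22.50 ≤ P, so producing beats shutting down (which would give -£138).

Q = 4; profit = -£24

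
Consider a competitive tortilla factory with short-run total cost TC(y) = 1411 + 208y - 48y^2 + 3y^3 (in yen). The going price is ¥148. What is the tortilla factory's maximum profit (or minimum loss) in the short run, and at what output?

Profit = -¥211 at y = 10

AVC = 208 - 48y + 3y^2 has its minimum ¥16 at y = 8; price ¥148 clears that bar, so the firm operates.
With MC = 208 - 96y + 9y^2, P = MC on the upward-sloping part at y* = 10.
TR = 148·10 = 1480. TC = 1411 + 280 = 1691. Profit = 1480 − 1691 = -¥211.
Shutting down would mean losing the fixed cost of ¥1411, so operating at a loss of ¥211 is better by ¥1200.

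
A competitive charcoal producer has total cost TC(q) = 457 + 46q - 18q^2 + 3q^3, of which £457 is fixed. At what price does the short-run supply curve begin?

The shutdown price is the minimum of AVC. VC = 46q - 18q^2 + 3q^3, so AVC = 46 - 18q + 3q^2.
At the minimum of AVC, MC = AVC. MC = 46 - 36q + 9q^2; setting MC = AVC gives 6q^2 - 18q = 0, so q = 3. min AVC = 19.
So the shutdown price is £19.

£19 per unit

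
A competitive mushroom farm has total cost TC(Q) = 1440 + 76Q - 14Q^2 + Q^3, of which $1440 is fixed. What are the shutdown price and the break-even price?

Shutdown price = min AVC. AVC = 76 - 14Q + Q^2, with vertex at Q = 7 and minimum $27.
ATC = 1440/Q + 76 - 14Q + Q^2. Setting dATC/dQ = −1440/Q^2 − 14 + 2Q = 0 gives Q = 12 (since 2·12^3 − 14·12^2 = 1440).
min ATC = 1440/12 + 76 − 14·12 + 12^2 = $172. That is the break-even price.
Between these two prices the firm operates at a loss; above $172 it earns a profit.

Shutdown price = $27; break-even price = $172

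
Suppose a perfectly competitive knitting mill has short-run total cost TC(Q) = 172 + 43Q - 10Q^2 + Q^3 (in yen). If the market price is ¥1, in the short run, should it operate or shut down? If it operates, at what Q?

Shut down

Variable cost is VC = 43Q - 10Q^2 + Q^3, so AVC = VC/Q = 43 - 10Q + Q^2 and MC = dTC/dQ = 43 - 20Q + 3Q^2.
AVC is minimized where dAVC/dQ = -10 + 2Q = 0, at Q = 5; min AVC = 43 - 10·5 + 5^2 = ¥18.
With P < min AVC (¥1 < ¥18), every unit sold adds to the loss.
The firm minimizes its loss by shutting down and losing only its fixed cost of ¥172.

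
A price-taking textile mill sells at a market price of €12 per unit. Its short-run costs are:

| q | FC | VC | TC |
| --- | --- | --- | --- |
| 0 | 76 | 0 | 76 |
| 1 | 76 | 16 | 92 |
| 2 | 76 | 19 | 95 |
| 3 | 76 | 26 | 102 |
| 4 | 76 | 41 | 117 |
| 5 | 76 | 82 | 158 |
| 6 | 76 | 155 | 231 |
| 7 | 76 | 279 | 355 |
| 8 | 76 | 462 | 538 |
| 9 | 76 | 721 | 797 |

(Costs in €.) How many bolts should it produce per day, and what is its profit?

Tabulate TR − TC: q=0: -76; q=1: -80; q=2: -71; q=3: -66; q=4: -69; q=5: -98; q=6: -159; q=7: -271; q=8: -442; q=9: -689.
Profit is maximized at q = 3. AVC there is 26/3 = €8.67 ≤ P, so producing beats shutting down (which would give -€76).

q = 3; profit = -€66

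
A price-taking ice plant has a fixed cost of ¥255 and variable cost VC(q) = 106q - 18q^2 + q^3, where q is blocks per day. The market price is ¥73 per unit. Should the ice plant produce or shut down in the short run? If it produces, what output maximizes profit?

Produce at q = 11

Strip out fixed cost: VC = 106q - 18q^2 + q^3. Then AVC = 106 - 18q + q^2 and MC = 106 - 36q + 3q^2.
The AVC parabola has its vertex at q = 18/2 = 9, where AVC = 106 - 18·9 + 9^2 = ¥25.
Since P = ¥73 ≥ min AVC = ¥25, price covers variable cost and the firm should produce.
P = MC gives 33 - 36q + 3q^2 = 0, with roots 1 and 11. Take the larger (rising MC): q* = 11.
Check: AVC at q = 11 is ¥29 ≤ P, so revenue covers variable cost.
Profit = P·q − TC = 73·11 − 574 = ¥229.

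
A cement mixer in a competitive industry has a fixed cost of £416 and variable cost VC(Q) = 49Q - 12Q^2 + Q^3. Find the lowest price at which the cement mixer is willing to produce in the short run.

The firm shuts down when price falls below the minimum of average variable cost. AVC = VC/Q = 49 - 12Q + Q^2.
At the minimum of AVC, MC = AVC. MC = 49 - 24Q + 3Q^2; setting MC = AVC gives 2Q^2 - 12Q = 0, so Q = 6. min AVC = 13.
So the shutdown price is £13.

£13 per unit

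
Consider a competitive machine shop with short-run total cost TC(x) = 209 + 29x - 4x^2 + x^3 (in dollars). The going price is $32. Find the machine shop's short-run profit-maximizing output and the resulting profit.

AVC = 29 - 4x + x^2; min AVC = $25 at x = 2. Since P = $32 ≥ min AVC, the firm produces.
MC = 29 - 8x + 3x^2. Setting P = MC and taking the root on the rising branch gives x* = 3.
TR = 32·3 = 96. TC = 209 + 78 = 287. Profit = 96 − 287 = -$191.
By producing, the firm covers all variable cost plus $18 of fixed cost; shutting down would lose the full $209.

Profit = -$191 at x = 3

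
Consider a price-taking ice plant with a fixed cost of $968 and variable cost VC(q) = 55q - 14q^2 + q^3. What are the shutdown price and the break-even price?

Shutdown price = min AVC. AVC = 55 - 14q + q^2, with vertex at q = 7 and minimum $6.
ATC = 968/q + 55 - 14q + q^2. Setting dATC/dq = −968/q^2 − 14 + 2q = 0 gives q = 11 (since 2·11^3 − 14·11^2 = 968).
min ATC = 968/11 + 55 − 14·11 + 11^2 = $110. That is the break-even price.
Between these two prices the firm operates at a loss; above $110 it earns a profit.

Shutdown price = $6; break-even price = $110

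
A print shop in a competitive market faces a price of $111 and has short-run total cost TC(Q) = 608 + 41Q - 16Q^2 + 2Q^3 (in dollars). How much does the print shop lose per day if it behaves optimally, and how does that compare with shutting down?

AVC = 41 - 16Q + 2Q^2; min AVC = $9 at Q = 4. Since P = $111 ≥ min AVC, the firm produces.
With MC = 41 - 32Q + 6Q^2, P = MC on the upward-sloping part at Q* = 7.
TR = 111·7 = 777. TC = 608 + 189 = 797. Profit = 777 − 797 = -$20.
By producing, the firm covers all variable cost plus $588 of fixed cost; shutting down would lose the full $608.

Profit = -$20 at Q = 7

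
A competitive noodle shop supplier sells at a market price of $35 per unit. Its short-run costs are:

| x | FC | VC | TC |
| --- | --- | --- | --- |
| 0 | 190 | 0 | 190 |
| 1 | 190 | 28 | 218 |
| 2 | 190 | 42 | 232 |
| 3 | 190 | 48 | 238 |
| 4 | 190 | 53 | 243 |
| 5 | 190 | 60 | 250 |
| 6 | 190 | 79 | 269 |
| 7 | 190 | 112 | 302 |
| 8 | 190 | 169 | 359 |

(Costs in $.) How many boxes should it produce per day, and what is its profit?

x = 7; profit = -$57

Tabulate TR − TC: x=0: -190; x=1: -183; x=2: -162; x=3: -133; x=4: -103; x=5: -75; x=6: -59; x=7: -57; x=8: -79.
Profit is maximized at x = 7. AVC there is 112/7 = $16 ≤ P, so producing beats shutting down (which would give -$190).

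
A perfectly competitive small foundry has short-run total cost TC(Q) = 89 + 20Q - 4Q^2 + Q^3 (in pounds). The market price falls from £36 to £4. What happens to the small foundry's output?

AVC = 20 - 4Q + Q^2, minimized at Q = 2 where min AVC = £16. MC = 20 - 8Q + 3Q^2.
At P = £36 ≥ min AVC, set P = MC on the rising branch: Q = 4.
At P = £4 < min AVC = £16, price no longer covers variable cost at any output, so the firm shuts down: Q = 0.

Output falls from 4 to 0 (the firm shuts down)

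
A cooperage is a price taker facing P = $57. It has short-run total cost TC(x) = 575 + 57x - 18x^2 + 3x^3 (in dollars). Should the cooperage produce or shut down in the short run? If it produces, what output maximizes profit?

Produce at x = 4

Variable cost is VC = 57x - 18x^2 + 3x^3, so AVC = VC/x = 57 - 18x + 3x^2 and MC = dTC/dx = 57 - 36x + 9x^2.
AVC is minimized where dAVC/dx = -18 + 6x = 0, at x = 3; min AVC = 57 - 18·3 + 3·3^2 = $30.
Since P = $57 ≥ min AVC = $30, price covers variable cost and the firm should produce.
Solving P = MC: -36x + 9x^2 = 0 ⇒ x = 0 or 4. On the upward-sloping branch, x* = 4.
Check: AVC at x = 4 is $33 ≤ P, so revenue covers variable cost.
Profit = P·x − TC = 57·4 − 707 = -$479, a loss, but smaller than the $575 fixed cost the firm would lose by shutting down.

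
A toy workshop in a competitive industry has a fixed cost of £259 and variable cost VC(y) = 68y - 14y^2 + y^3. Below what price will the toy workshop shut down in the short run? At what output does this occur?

£19 per unit, at y = 7

The firm shuts down when price falls below the minimum of average variable cost. AVC = VC/y = 68 - 14y + y^2.
dAVC/dy = -14 + 2y = 0 gives y = 7. min AVC = 68 - 14·7 + 7^2 = 19.
So the shutdown price is £19.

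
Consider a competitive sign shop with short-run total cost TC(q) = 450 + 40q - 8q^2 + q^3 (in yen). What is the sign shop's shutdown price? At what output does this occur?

¥24 per unit, at q = 4

The shutdown price is the minimum of AVC. VC = 40q - 8q^2 + q^3, so AVC = 40 - 8q + q^2.
dAVC/dq = -8 + 2q = 0 gives q = 4. min AVC = 40 - 8·4 + 4^2 = 24.
So the shutdown price is ¥24.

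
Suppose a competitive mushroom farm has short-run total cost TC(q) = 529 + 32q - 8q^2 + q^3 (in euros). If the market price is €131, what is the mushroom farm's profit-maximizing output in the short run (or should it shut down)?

Produce at q = 9

Strip out fixed cost: VC = 32q - 8q^2 + q^3. Then AVC = 32 - 8q + q^2 and MC = 32 - 16q + 3q^2.
AVC is minimized where dAVC/dq = -8 + 2q = 0, at q = 4; min AVC = 32 - 8·4 + 4^2 = €16.
P = €131 exceeds min AVC = €16, so the firm stays open.
Solving P = MC: -99 - 16q + 3q^2 = 0 ⇒ q = -11/3 or 9. On the upward-sloping branch, q* = 9.
Check: AVC at q = 9 is €41 ≤ P, so revenue covers variable cost.
Profit = P·q − TC = 131·9 − 898 = €281.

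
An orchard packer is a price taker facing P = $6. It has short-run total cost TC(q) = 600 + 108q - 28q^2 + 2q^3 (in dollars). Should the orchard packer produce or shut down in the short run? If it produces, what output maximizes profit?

From TC, MC = TC'(q) = 108 - 56q + 6q^2 and AVC = VC/q = 108 - 28q + 2q^2.
The AVC parabola has its vertex at q = 28/4 = 7, where AVC = 108 - 28·7 + 2·7^2 = $10.
With P < min AVC ($6 < $10), every unit sold adds to the loss.
Shutting down limits the loss to fixed cost, $600.

Shut down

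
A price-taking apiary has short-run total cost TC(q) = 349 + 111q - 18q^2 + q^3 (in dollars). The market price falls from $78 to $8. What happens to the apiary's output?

Output falls from 11 to 0 (the firm shuts down)

MC = 111 - 36q + 3q^2; the shutdown threshold is min AVC = $30 (at q = 9).
At P = $78 ≥ min AVC, set P = MC on the rising branch: q = 11.
At P = $8 < min AVC = $30, price no longer covers variable cost at any output, so the firm shuts down: q = 0.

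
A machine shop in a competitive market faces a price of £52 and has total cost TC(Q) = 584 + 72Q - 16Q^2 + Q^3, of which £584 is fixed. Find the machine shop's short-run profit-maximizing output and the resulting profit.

AVC = 72 - 16Q + Q^2 has its minimum £8 at Q = 8; price £52 clears that bar, so the firm operates.
MC = 72 - 32Q + 3Q^2. Setting P = MC and taking the root on the rising branch gives Q* = 10.
TR = 52·10 = 520. TC = 584 + 120 = 704. Profit = 520 − 704 = -£184.
Shutting down would mean losing the fixed cost of £584, so operating at a loss of £184 is better by £400.

Profit = -£184 at Q = 10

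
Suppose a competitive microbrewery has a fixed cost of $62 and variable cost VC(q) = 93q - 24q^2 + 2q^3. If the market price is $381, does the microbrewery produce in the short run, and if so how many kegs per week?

From TC, MC = TC'(q) = 93 - 48q + 6q^2 and AVC = VC/q = 93 - 24q + 2q^2.
AVC hits its minimum where MC = AVC, at q = 6, giving min AVC = 93 - 24·6 + 2·6^2 = $21.
Because $381 ≥ $21, revenue can cover variable cost; the firm operates.
Set P = MC: 381 = 93 - 48q + 6q^2 → -288 - 48q + 6q^2 = 0. The roots are q = -4 and q = 12; the profit-maximizing output is on the rising part of MC, so q* = 12.
Check: AVC at q = 12 is $93 ≤ P, so revenue covers variable cost.
Profit = P·q − TC = 381·12 − 1178 = $3394.

Produce at q = 12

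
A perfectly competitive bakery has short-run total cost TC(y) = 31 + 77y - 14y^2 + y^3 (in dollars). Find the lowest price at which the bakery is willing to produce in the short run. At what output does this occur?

The firm shuts down when price falls below the minimum of average variable cost. AVC = VC/y = 77 - 14y + y^2.
dAVC/dy = -14 + 2y = 0 gives y = 7. min AVC = 77 - 14·7 + 7^2 = 28.
So the shutdown price is $28.

$28 per unit, at y = 7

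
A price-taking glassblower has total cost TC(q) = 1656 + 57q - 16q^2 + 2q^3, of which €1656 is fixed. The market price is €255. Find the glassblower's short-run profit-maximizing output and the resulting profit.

AVC = 57 - 16q + 2q^2 has its minimum €25 at q = 4; price €255 clears that bar, so the firm operates.
With MC = 57 - 32q + 6q^2, P = MC on the upward-sloping part at q* = 9.
TR = 255·9 = 2295. TC = 1656 + 675 = 2331. Profit = 2295 − 2331 = -€36.
Shutting down would mean losing the fixed cost of €1656, so operating at a loss of €36 is better by €1620.

Profit = -€36 at q = 9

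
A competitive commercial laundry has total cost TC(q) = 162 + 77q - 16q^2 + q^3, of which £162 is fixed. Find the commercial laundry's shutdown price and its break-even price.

Shutdown price = £13; break-even price = £32

AVC = 77 - 16q + q^2; minimized at q = 8, giving min AVC = £13. That is the shutdown price.
ATC = 162/q + 77 - 16q + q^2. Setting dATC/dq = −162/q^2 − 16 + 2q = 0 gives q = 9 (since 2·9^3 − 16·9^2 = 162).
min ATC = 162/9 + 77 − 16·9 + 9^2 = £32. That is the break-even price.
For £13 ≤ P < £32 the firm produces at a loss; below £13 it shuts down.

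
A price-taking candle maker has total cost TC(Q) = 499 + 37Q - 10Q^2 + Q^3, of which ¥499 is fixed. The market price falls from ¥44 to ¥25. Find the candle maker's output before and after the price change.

MC = 37 - 20Q + 3Q^2; the shutdown threshold is min AVC = ¥12 (at Q = 5).
With P = ¥44 above the shutdown price, P = MC gives Q = 7.
At P = ¥25 ≥ min AVC, set P = MC: Q = 6. The firm stays open but cuts output.

Output falls from 7 to 6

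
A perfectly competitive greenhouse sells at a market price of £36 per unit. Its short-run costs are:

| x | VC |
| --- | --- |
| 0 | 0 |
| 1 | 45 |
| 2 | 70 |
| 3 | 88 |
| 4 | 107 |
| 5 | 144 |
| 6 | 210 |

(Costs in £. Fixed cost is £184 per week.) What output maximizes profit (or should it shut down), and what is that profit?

x = 4; profit = -£147

Tabulate TR − TC: x=0: -184; x=1: -193; x=2: -182; x=3: -164; x=4: -147; x=5: -148; x=6: -178.
Profit is maximized at x = 4. AVC there is 107/4 = £26.75 ≤ P, so producing beats shutting down (which would give -£184).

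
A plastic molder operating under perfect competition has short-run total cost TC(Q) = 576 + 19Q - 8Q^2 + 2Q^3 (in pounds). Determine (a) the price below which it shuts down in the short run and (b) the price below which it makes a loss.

AVC = 19 - 8Q + 2Q^2; minimized at Q = 2, giving min AVC = £11. That is the shutdown price.
ATC = 576/Q + 19 - 8Q + 2Q^2. Setting dATC/dQ = −576/Q^2 − 8 + 4Q = 0 gives Q = 6 (since 4·6^3 − 8·6^2 = 576).
min ATC = 576/6 + 19 − 8·6 + 2·6^2 = £139. That is the break-even price.
For £11 ≤ P < £139 the firm produces at a loss; below £11 it shuts down.

Shutdown price = £11; break-even price = £139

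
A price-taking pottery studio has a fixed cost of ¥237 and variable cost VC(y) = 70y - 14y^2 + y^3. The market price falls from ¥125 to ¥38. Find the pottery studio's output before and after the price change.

AVC = 70 - 14y + y^2, minimized at y = 7 where min AVC = ¥21. MC = 70 - 28y + 3y^2.
At P = ¥125 ≥ min AVC, set P = MC on the rising branch: y = 11.
At P = ¥38 ≥ min AVC, set P = MC: y = 8. The firm stays open but cuts output.

Output falls from 11 to 8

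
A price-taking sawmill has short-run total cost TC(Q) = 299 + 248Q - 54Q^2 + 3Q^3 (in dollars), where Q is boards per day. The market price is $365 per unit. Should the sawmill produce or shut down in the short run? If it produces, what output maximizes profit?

Produce at Q = 13

Variable cost is VC = 248Q - 54Q^2 + 3Q^3, so AVC = VC/Q = 248 - 54Q + 3Q^2 and MC = dTC/dQ = 248 - 108Q + 9Q^2.
AVC hits its minimum where MC = AVC, at Q = 9, giving min AVC = 248 - 54·9 + 3·9^2 = $5.
Because $365 ≥ $5, revenue can cover variable cost; the firm operates.
Set P = MC: 365 = 248 - 108Q + 9Q^2 → -117 - 108Q + 9Q^2 = 0. The roots are Q = -1 and Q = 13; the profit-maximizing output is on the rising part of MC, so Q* = 13.
Check: AVC at Q = 13 is $53 ≤ P, so revenue covers variable cost.
Profit = P·Q − TC = 365·13 − 988 = $3757.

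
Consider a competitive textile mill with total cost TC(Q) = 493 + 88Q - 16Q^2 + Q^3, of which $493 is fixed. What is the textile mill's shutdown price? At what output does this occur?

$24 per unit, at Q = 8

The firm shuts down when price falls below the minimum of average variable cost. AVC = VC/Q = 88 - 16Q + Q^2.
At the minimum of AVC, MC = AVC. MC = 88 - 32Q + 3Q^2; setting MC = AVC gives 2Q^2 - 16Q = 0, so Q = 8. min AVC = 24.
The firm shuts down for any P below $24.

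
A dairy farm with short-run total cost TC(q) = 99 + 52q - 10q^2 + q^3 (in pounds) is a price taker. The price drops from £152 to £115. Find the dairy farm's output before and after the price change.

Output falls from 10 to 9

MC = 52 - 20q + 3q^2; the shutdown threshold is min AVC = £27 (at q = 5).
With P = £152 above the shutdown price, P = MC gives q = 10.
At P = £115 ≥ min AVC, set P = MC: q = 9. The firm stays open but cuts output.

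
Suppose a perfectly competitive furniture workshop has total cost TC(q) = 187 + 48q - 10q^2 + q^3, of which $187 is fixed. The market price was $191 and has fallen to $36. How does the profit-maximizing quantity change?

AVC = 48 - 10q + q^2, minimized at q = 5 where min AVC = $23. MC = 48 - 20q + 3q^2.
With P = $191 above the shutdown price, P = MC gives q = 11.
At P = $36 ≥ min AVC, set P = MC: q = 6. The firm stays open but cuts output.

Output falls from 11 to 6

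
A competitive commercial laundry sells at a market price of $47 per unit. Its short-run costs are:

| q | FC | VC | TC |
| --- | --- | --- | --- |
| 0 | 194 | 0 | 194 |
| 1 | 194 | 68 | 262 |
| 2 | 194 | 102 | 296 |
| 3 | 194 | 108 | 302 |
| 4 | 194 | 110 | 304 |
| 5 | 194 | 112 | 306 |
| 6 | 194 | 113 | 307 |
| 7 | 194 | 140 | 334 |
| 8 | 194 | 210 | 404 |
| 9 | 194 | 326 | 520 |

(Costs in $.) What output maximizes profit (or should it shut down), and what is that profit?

q = 7; profit = -$5

Tabulate TR − TC: q=0: -194; q=1: -215; q=2: -202; q=3: -161; q=4: -116; q=5: -71; q=6: -25; q=7: -5; q=8: -28; q=9: -97.
Profit is maximized at q = 7. AVC there is 140/7 = $20 ≤ P, so producing beats shutting down (which would give -$194).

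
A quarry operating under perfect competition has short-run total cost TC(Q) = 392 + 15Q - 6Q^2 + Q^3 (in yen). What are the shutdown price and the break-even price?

Shutdown price = min AVC. AVC = 15 - 6Q + Q^2, with vertex at Q = 3 and minimum ¥6.
ATC = 392/Q + 15 - 6Q + Q^2. Setting dATC/dQ = −392/Q^2 − 6 + 2Q = 0 gives Q = 7 (since 2·7^3 − 6·7^2 = 392).
min ATC = 392/7 + 15 − 6·7 + 7^2 = ¥78. That is the break-even price.
For ¥6 ≤ P < ¥78 the firm produces at a loss; below ¥6 it shuts down.

Shutdown price = ¥6; break-even price = ¥78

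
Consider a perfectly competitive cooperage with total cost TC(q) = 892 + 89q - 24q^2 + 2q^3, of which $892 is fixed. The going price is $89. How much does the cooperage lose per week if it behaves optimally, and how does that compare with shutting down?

AVC = 89 - 24q + 2q^2 has its minimum $17 at q = 6; price $89 clears that bar, so the firm operates.
MC = 89 - 48q + 6q^2. Setting P = MC and taking the root on the rising branch gives q* = 8.
TR = 89·8 = 712. TC = 892 + 200 = 1092. Profit = 712 − 1092 = -$380.
Shutting down would mean losing the fixed cost of $892, so operating at a loss of $380 is better by $512.

Profit = -$380 at q = 8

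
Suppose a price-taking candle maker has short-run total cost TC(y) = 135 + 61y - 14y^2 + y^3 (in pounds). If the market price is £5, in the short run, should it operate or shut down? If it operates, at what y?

Shut down

Variable cost is VC = 61y - 14y^2 + y^3, so AVC = VC/y = 61 - 14y + y^2 and MC = dTC/dy = 61 - 28y + 3y^2.
The AVC parabola has its vertex at y = 14/2 = 7, where AVC = 61 - 14·7 + 7^2 = £12.
With P < min AVC (£5 < £12), every unit sold adds to the loss.
Shutting down limits the loss to fixed cost, £135.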